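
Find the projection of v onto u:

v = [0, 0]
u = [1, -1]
v·u = (0)(1) + (0)(-1) = 0
u·u = (1)² + (-1)² = 2
proj_u(v) = (v·u / u·u) × u = (0/2) × u = (0) × u

proj_u(v) = [0, 0]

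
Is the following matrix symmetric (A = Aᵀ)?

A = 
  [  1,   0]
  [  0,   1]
Yes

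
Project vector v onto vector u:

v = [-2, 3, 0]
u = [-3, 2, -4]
v·u = (-2)(-3) + (3)(2) + (0)(-4) = 12
u·u = (-3)² + (2)² + (-4)² = 29
proj_u(v) = (v·u / u·u) × u = (12/29) × u

proj_u(v) = [-36/29, 24/29, -48/29]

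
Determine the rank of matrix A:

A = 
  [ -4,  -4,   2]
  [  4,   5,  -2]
rank(A) = 2

Row reduce:
R2 → R2 + (1)·R1
REF = 
  [ -4,  -4,   2]
  [  0,   1,   0]
Pivot columns: 1, 2 → 2 pivots.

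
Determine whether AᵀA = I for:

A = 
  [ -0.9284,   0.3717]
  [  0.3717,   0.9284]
Yes

AᵀA = 
  [  1.0001,   0]
  [  0,   1.0001]
≈ I (equal to I up to the 4-dp rounding of the entries)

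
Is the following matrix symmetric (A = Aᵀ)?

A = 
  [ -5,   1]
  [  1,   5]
Yes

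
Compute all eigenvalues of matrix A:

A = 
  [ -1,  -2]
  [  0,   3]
λ = 3, -1

tr(A) = 2, det(A) = -3
Characteristic polynomial: λ² - tr(A)λ + det(A) = λ² - 2λ - 3
λ² - 2λ - 3 = (λ + 1)(λ - 3)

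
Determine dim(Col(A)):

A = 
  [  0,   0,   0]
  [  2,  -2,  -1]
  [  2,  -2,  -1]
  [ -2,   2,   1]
Row reduce:
Swap R1 ↔ R2
R3 → R3 - (1)·R1
R4 → R4 + (1)·R1
REF = 
  [  2,  -2,  -1]
  [  0,   0,   0]
  [  0,   0,   0]
  [  0,   0,   0]
Pivot columns: 1 → 1 pivot.
dim(Col(A)) = number of pivot columns = 1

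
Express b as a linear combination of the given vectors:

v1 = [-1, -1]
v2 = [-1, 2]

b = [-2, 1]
c1 = 1, c2 = 1

b = 1·v1 + 1·v2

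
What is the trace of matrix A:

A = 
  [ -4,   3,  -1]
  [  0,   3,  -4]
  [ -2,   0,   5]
4

tr(A) = -4 + 3 + 5 = 4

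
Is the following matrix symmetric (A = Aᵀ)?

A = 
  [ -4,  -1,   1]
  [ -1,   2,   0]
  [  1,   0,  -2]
Yes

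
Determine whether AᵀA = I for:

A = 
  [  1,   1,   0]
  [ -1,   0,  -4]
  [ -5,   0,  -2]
No

AᵀA = 
  [ 27,   1,  14]
  [  1,   1,   0]
  [ 14,   0,  20]
≠ I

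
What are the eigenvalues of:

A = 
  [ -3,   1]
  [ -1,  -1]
λ = -2, -2

tr(A) = -4, det(A) = 4
Characteristic polynomial: λ² - tr(A)λ + det(A) = λ² + 4λ + 4
λ² + 4λ + 4 = (λ + 2)²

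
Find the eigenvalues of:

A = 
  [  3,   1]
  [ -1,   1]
tr(A) = 4, det(A) = 4
Characteristic polynomial: λ² - tr(A)λ + det(A) = λ² - 4λ + 4
λ² - 4λ + 4 = (λ - 2)²

λ = 2, 2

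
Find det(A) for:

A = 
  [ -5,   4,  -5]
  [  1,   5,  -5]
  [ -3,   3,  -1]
Cofactor expansion along row 1:
det(A) = (-5)·((5)(-1) - (-5)(3)) - (4)·((1)(-1) - (-5)(-3)) + (-5)·((1)(3) - (5)(-3))
  = (-5)(10) - (4)(-16) + (-5)(18)
  = -76

det(A) = -76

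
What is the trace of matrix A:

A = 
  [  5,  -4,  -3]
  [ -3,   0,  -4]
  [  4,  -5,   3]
8

tr(A) = 5 + 0 + 3 = 8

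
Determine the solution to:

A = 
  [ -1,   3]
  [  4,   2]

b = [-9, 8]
x = [3, -2]

Row reduce the augmented matrix [A|b]:
R2 → R2 + (4)·R1
REF = 
  [ -1,   3,  -9]
  [  0,  14, -28]

Back-substitution:
x₂ = (-28) / 14 = -2
x₁ = (-9 - (3)(-2)) / (-1) = 3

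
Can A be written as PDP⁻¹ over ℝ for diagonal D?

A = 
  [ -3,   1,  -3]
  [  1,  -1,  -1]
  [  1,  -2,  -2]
No

Characteristic polynomial: det(λI - A) = λ³ + 6λ² + 11λ - 4
By the rational root theorem any rational root is an integer dividing 4; none of those is a root, so p(λ) has no rational roots and hence (being an irreducible cubic) no repeated roots.
Discriminant of the cubic: Δ = -2696
Δ < 0 ⇒ one real eigenvalue and a complex-conjugate pair: λ ≈ -3.154 + 1.732i, -3.154 - 1.732i, 0.3089
Has complex eigenvalues (not diagonalizable over ℝ).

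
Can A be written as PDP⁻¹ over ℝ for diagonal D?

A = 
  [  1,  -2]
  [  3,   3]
No

tr(A) = 4, det(A) = 9
Characteristic polynomial: λ² - tr(A)λ + det(A) = λ² - 4λ + 9
λ² - 4λ + 9 = 0  ⇒  λ = (4 ± √((-4)² - 4·(9)))/2 = (4 ± √(-20))/2
  = 2 + i√5,  2 - i√5
Eigenvalues: 2 + i√5, 2 - i√5  (≈ 2 + 2.236i, 2 - 2.236i)
Has complex eigenvalues (not diagonalizable over ℝ).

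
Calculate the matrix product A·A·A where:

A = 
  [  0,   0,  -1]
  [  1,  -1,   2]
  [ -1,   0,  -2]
A^3 = 
  [ -2,   0,  -5]
  [  8,  -1,  19]
  [ -5,   0, -12]

A² = A·A:
A²[1,1] = (0)(0) + (0)(1) + (-1)(-1) = 1
A²[1,2] = (0)(0) + (0)(-1) + (-1)(0) = 0
A²[1,3] = (0)(-1) + (0)(2) + (-1)(-2) = 2
A²[2,1] = (1)(0) + (-1)(1) + (2)(-1) = -3
A²[2,2] = (1)(0) + (-1)(-1) + (2)(0) = 1
A²[2,3] = (1)(-1) + (-1)(2) + (2)(-2) = -7
A²[3,1] = (-1)(0) + (0)(1) + (-2)(-1) = 2
A²[3,2] = (-1)(0) + (0)(-1) + (-2)(0) = 0
A²[3,3] = (-1)(-1) + (0)(2) + (-2)(-2) = 5
A² = 
  [  1,   0,   2]
  [ -3,   1,  -7]
  [  2,   0,   5]

A^3 = A^2·A:
A^3[1,1] = (1)(0) + (0)(1) + (2)(-1) = -2
A^3[1,2] = (1)(0) + (0)(-1) + (2)(0) = 0
A^3[1,3] = (1)(-1) + (0)(2) + (2)(-2) = -5
A^3[2,1] = (-3)(0) + (1)(1) + (-7)(-1) = 8
A^3[2,2] = (-3)(0) + (1)(-1) + (-7)(0) = -1
A^3[2,3] = (-3)(-1) + (1)(2) + (-7)(-2) = 19
A^3[3,1] = (2)(0) + (0)(1) + (5)(-1) = -5
A^3[3,2] = (2)(0) + (0)(-1) + (5)(0) = 0
A^3[3,3] = (2)(-1) + (0)(2) + (5)(-2) = -12
A^3 = 
  [ -2,   0,  -5]
  [  8,  -1,  19]
  [ -5,   0, -12]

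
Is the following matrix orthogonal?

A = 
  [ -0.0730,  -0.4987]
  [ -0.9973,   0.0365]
No

AᵀA = 
  [  0.9999,   0]
  [  0,   0.2500]
≠ I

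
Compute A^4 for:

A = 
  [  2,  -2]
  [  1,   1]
A² = A·A:
A²[1,1] = (2)(2) + (-2)(1) = 2
A²[1,2] = (2)(-2) + (-2)(1) = -6
A²[2,1] = (1)(2) + (1)(1) = 3
A²[2,2] = (1)(-2) + (1)(1) = -1
A² = 
  [  2,  -6]
  [  3,  -1]

A^3 = A^2·A:
A^3[1,1] = (2)(2) + (-6)(1) = -2
A^3[1,2] = (2)(-2) + (-6)(1) = -10
A^3[2,1] = (3)(2) + (-1)(1) = 5
A^3[2,2] = (3)(-2) + (-1)(1) = -7
A^3 = 
  [ -2, -10]
  [  5,  -7]

A^4 = A^3·A:
A^4[1,1] = (-2)(2) + (-10)(1) = -14
A^4[1,2] = (-2)(-2) + (-10)(1) = -6
A^4[2,1] = (5)(2) + (-7)(1) = 3
A^4[2,2] = (5)(-2) + (-7)(1) = -17
A^4 = 
  [-14,  -6]
  [  3, -17]

Therefore
A^4 = 
  [-14,  -6]
  [  3, -17]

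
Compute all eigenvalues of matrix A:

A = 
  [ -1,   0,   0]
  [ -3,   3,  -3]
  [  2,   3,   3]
Characteristic polynomial: det(λI - A) = λ³ - 5λ² + 12λ + 18
Testing integer divisors of the constant term: p(-1) = 0, so (λ + 1) is a factor:
p(λ) = (λ + 1)(λ² - 6λ + 18)
λ² - 6λ + 18 = 0  ⇒  λ = (6 ± √((-6)² - 4·(18)))/2 = (6 ± √(-36))/2
  = 3 + 3i,  3 - 3i

λ = -1, 3 + 3i, 3 - 3i  (≈ -1, 3 + 3i, 3 - 3i)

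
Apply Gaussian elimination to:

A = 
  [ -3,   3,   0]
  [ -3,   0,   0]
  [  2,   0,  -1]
Row operations:
R2 → R2 - (1)·R1
R3 → R3 + (2/3)·R1
R3 → R3 + (2/3)·R2

Resulting echelon form:
REF = 
  [ -3,   3,   0]
  [  0,  -3,   0]
  [  0,   0,  -1]

Rank = 3 (number of non-zero pivot rows).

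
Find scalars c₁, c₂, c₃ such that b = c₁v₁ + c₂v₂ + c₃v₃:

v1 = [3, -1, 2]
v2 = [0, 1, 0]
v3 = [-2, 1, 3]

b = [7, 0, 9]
c1 = 3, c2 = 2, c3 = 1

b = 3·v1 + 2·v2 + 1·v3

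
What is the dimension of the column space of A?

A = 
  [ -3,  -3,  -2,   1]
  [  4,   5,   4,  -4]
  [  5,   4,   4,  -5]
dim(Col(A)) = 3

Row reduce:
R2 → R2 + (4/3)·R1
R3 → R3 + (5/3)·R1
R3 → R3 + (1)·R2
REF = 
  [  -3,   -3,   -2,    1]
  [   0,    1,  4/3, -8/3]
  [   0,    0,    2,   -6]
Pivot columns: 1, 2, 3 → 3 pivots.
dim(Col(A)) = number of pivot columns = 3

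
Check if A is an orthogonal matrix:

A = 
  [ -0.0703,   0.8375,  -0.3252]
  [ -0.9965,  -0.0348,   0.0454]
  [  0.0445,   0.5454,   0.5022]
No

AᵀA = 
  [  0.9999,   0.0001,   0]
  [  0.0001,   1.0001,   0]
  [  0,   0,   0.3600]
≠ I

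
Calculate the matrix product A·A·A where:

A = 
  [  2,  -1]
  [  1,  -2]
A^3 = 
  [  6,  -3]
  [  3,  -6]

A² = A·A:
A²[1,1] = (2)(2) + (-1)(1) = 3
A²[1,2] = (2)(-1) + (-1)(-2) = 0
A²[2,1] = (1)(2) + (-2)(1) = 0
A²[2,2] = (1)(-1) + (-2)(-2) = 3
A² = 
  [  3,   0]
  [  0,   3]

A^3 = A^2·A:
A^3[1,1] = (3)(2) + (0)(1) = 6
A^3[1,2] = (3)(-1) + (0)(-2) = -3
A^3[2,1] = (0)(2) + (3)(1) = 3
A^3[2,2] = (0)(-1) + (3)(-2) = -6
A^3 = 
  [  6,  -3]
  [  3,  -6]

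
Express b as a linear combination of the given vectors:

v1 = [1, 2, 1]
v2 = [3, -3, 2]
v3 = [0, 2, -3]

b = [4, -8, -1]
c1 = -2, c2 = 2, c3 = 1

b = -2·v1 + 2·v2 + 1·v3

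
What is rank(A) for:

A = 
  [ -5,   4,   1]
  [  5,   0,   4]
rank(A) = 2

Row reduce:
R2 → R2 + (1)·R1
REF = 
  [ -5,   4,   1]
  [  0,   4,   5]
Pivot columns: 1, 2 → 2 pivots.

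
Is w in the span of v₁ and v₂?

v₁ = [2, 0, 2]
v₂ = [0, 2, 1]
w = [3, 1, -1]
No

Form the augmented matrix and row-reduce:
[v₁|v₂|w] = 
  [  2,   0,   3]
  [  0,   2,   1]
  [  2,   1,  -1]
R3 → R3 - (1)·R1
R3 → R3 - (1/2)·R2
REF = 
  [   2,    0,    3]
  [   0,    2,    1]
  [   0,    0, -9/2]

Row 3 reads [0 0 | -9/2], i.e. 0 = -9/2, so the system is inconsistent and w ∉ span{v₁, v₂}.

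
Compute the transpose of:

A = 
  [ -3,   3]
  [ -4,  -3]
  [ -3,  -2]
Aᵀ = 
  [ -3,  -4,  -3]
  [  3,  -3,  -2]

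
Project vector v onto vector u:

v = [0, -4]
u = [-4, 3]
proj_u(v) = [48/25, -36/25]

v·u = (0)(-4) + (-4)(3) = -12
u·u = (-4)² + (3)² = 25
proj_u(v) = (v·u / u·u) × u = (-12/25) × u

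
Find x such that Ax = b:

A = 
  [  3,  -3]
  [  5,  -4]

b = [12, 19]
x = [3, -1]

Row reduce the augmented matrix [A|b]:
R2 → R2 - (5/3)·R1
REF = 
  [  3,  -3,  12]
  [  0,   1,  -1]

Back-substitution:
x₂ = (-1) / 1 = -1
x₁ = (12 - (-3)(-1)) / 3 = 3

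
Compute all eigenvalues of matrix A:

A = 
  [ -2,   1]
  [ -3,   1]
tr(A) = -1, det(A) = 1
Characteristic polynomial: λ² - tr(A)λ + det(A) = λ² + λ + 1
λ² + λ + 1 = 0  ⇒  λ = (-1 ± √((1)² - 4·(1)))/2 = (-1 ± √(-3))/2
  = (-1 + i√3)/2,  (-1 - i√3)/2

λ = (-1 + i√3)/2, (-1 - i√3)/2  (≈ -0.5 + 0.866i, -0.5 - 0.866i)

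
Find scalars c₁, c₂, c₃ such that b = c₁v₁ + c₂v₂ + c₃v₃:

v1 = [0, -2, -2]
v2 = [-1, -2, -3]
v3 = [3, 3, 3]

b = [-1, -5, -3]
c1 = 3, c2 = -2, c3 = -1

b = 3·v1 + -2·v2 + -1·v3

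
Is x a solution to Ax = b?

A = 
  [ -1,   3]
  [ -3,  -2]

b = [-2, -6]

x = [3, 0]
No

Ax = [-3, -9] ≠ b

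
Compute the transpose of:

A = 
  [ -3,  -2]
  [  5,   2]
Aᵀ = 
  [ -3,   5]
  [ -2,   2]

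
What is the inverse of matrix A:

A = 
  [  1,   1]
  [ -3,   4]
det(A) = (1)(4) - (1)(-3) = 7
For a 2×2 matrix, A⁻¹ = (1/det(A)) · [[d, -b], [-c, a]]
    = (1/7) · [[4, -1], [3, 1]]

A⁻¹ = 
  [ 4/7, -1/7]
  [ 3/7,  1/7]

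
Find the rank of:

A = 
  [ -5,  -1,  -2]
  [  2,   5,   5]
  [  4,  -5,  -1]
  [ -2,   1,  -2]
rank(A) = 3

Row reduce:
R2 → R2 + (2/5)·R1
R3 → R3 + (4/5)·R1
R4 → R4 - (2/5)·R1
R3 → R3 + (29/23)·R2
R4 → R4 - (7/23)·R2
R4 → R4 + (57/62)·R3
REF = 
  [   -5,    -1,    -2]
  [    0,  23/5,  21/5]
  [    0,     0, 62/23]
  [    0,     0,     0]
Pivot columns: 1, 2, 3 → 3 pivots.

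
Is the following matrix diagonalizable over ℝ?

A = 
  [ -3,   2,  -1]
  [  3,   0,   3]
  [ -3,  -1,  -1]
No

Characteristic polynomial: det(λI - A) = λ³ + 4λ² - 3λ + 18
By the rational root theorem any rational root is an integer dividing 18; none of those is a root, so p(λ) has no rational roots and hence (being an irreducible cubic) no repeated roots.
Discriminant of the cubic: Δ = -16992
Δ < 0 ⇒ one real eigenvalue and a complex-conjugate pair: λ ≈ -5.231, 0.6156 + 1.75i, 0.6156 - 1.75i
Has complex eigenvalues (not diagonalizable over ℝ).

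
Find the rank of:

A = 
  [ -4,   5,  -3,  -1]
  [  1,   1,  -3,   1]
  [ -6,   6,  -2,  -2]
Row reduce:
R2 → R2 + (1/4)·R1
R3 → R3 - (3/2)·R1
R3 → R3 + (2/3)·R2
REF = 
  [   -4,     5,    -3,    -1]
  [    0,   9/4, -15/4,   3/4]
  [    0,     0,     0,     0]
Pivot columns: 1, 2 → 2 pivots.

rank(A) = 2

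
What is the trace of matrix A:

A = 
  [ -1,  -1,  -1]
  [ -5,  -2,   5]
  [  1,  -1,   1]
-2

tr(A) = -1 + -2 + 1 = -2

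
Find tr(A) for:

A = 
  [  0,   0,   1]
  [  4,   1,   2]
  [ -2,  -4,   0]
1

tr(A) = 0 + 1 + 0 = 1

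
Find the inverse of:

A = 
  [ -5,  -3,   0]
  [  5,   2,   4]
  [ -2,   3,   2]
det(A) = (-5)·((2)(2) - (4)(3)) - (-3)·((5)(2) - (4)(-2)) + (0)·((5)(3) - (2)(-2))
  = (-5)(-8) - (-3)(18) + (0)(19)
  = 94
det(A) = 94 ≠ 0, so A is invertible.

Cofactors Cᵢⱼ = (-1)ⁱ⁺ʲ·Mᵢⱼ:
C = 
  [ -8, -18,  19]
  [  6, -10,  21]
  [-12,  20,   5]

adj(A) = Cᵀ:
adj(A) = 
  [ -8,   6, -12]
  [-18, -10,  20]
  [ 19,  21,   5]

A⁻¹ = (1/94) · adj(A):
A⁻¹ = 
  [-4/47,  3/47, -6/47]
  [-9/47, -5/47, 10/47]
  [19/94, 21/94,  5/94]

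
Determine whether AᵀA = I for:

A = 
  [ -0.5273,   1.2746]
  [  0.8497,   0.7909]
No

AᵀA = 
  [  1,  -0.0001]
  [ -0.0001,   2.2501]
≠ I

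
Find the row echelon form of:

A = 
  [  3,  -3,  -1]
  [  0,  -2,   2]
Row operations:
No row operations needed (already in echelon form).

Resulting echelon form:
REF = 
  [  3,  -3,  -1]
  [  0,  -2,   2]

Rank = 2 (number of non-zero pivot rows).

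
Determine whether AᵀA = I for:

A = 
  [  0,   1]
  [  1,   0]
Yes

AᵀA = 
  [  1,   0]
  [  0,   1]
= I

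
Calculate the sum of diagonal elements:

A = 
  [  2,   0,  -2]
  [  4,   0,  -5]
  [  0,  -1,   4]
6

tr(A) = 2 + 0 + 4 = 6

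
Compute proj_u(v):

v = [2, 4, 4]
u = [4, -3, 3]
proj_u(v) = [16/17, -12/17, 12/17]

v·u = (2)(4) + (4)(-3) + (4)(3) = 8
u·u = (4)² + (-3)² + (3)² = 34
proj_u(v) = (v·u / u·u) × u = (8/34) × u = (4/17) × u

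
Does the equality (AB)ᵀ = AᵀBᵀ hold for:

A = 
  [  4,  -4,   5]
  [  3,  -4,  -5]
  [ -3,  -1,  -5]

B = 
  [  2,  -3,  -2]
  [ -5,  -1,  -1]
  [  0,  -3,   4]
No

(AB)ᵀ = 
  [ 28,  26,  -1]
  [-23,  10,  25]
  [ 16, -22, -13]

AᵀBᵀ = 
  [  5, -20, -21]
  [  6,  25,   8]
  [ 35, -15,  -5]

The two matrices differ, so (AB)ᵀ ≠ AᵀBᵀ in general. The correct identity is (AB)ᵀ = BᵀAᵀ.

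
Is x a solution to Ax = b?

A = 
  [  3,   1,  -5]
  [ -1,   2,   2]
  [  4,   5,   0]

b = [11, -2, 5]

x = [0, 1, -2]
Yes

Ax = [11, -2, 5] = b ✓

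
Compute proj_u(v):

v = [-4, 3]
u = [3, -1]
v·u = (-4)(3) + (3)(-1) = -15
u·u = (3)² + (-1)² = 10
proj_u(v) = (v·u / u·u) × u = (-15/10) × u = (-3/2) × u

proj_u(v) = [-9/2, 3/2]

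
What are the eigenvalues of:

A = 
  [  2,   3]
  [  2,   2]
λ = 2 + √6, 2 - √6  (≈ 4.449, -0.4495)

tr(A) = 4, det(A) = -2
Characteristic polynomial: λ² - tr(A)λ + det(A) = λ² - 4λ - 2
λ² - 4λ - 2 = 0  ⇒  λ = (4 ± √((-4)² - 4·(-2)))/2 = (4 ± √(24))/2
  = 2 + √6,  2 - √6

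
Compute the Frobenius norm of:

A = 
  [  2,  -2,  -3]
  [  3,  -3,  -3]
||A||_F = 6.633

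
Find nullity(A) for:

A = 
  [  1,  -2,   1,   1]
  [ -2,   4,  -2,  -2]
nullity(A) = 3

Row reduce:
R2 → R2 + (2)·R1
REF = 
  [  1,  -2,   1,   1]
  [  0,   0,   0,   0]
Pivot columns: 1 → 1 pivot.
rank(A) = 1, so nullity(A) = 4 - 1 = 3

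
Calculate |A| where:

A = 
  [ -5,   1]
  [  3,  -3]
For a 2×2 matrix, det = ad - bc = (-5)(-3) - (1)(3) = 12

det(A) = 12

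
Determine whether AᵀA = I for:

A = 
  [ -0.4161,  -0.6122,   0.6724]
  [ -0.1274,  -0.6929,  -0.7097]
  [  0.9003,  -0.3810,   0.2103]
Yes

AᵀA = 
  [  0.9999,   0,   0]
  [  0,   1.0001,   0]
  [  0,   0,   1]
≈ I (equal to I up to the 4-dp rounding of the entries)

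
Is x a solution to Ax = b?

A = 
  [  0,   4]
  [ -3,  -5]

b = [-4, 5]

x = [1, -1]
No

Ax = [-4, 2] ≠ b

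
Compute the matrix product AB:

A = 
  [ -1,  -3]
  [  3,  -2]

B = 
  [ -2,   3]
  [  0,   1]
AB = 
  [  2,  -6]
  [ -6,   7]

A is 2×2 and B is 2×2, so AB is 2×2. Each entry is (row of A)·(column of B):
AB[1,1] = (-1)(-2) + (-3)(0) = 2
AB[1,2] = (-1)(3) + (-3)(1) = -6
AB[2,1] = (3)(-2) + (-2)(0) = -6
AB[2,2] = (3)(3) + (-2)(1) = 7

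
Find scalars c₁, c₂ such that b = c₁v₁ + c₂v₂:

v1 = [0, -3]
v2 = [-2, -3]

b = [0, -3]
c1 = 1, c2 = 0

b = 1·v1 + 0·v2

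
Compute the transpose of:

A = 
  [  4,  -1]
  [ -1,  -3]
Aᵀ = 
  [  4,  -1]
  [ -1,  -3]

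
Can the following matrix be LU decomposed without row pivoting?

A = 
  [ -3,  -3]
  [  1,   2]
Yes.
A[1,1] = -3 ≠ 0, so Gaussian elimination proceeds without a row swap: multiplier ℓ₂₁ = (1)/(-3) = -1/3, and U[2,2] = 2 - (-1/3)(-3) = 1.
L = 
  [   1,    0]
  [-1/3,    1]
U = 
  [ -3,  -3]
  [  0,   1]
Check row 2 of LU: [(-1/3)(-3), (-1/3)(-3) + 1] = [1, 2] = row 2 of A ✓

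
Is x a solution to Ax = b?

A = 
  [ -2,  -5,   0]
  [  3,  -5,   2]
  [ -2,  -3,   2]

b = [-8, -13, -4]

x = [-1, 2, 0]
Yes

Ax = [-8, -13, -4] = b ✓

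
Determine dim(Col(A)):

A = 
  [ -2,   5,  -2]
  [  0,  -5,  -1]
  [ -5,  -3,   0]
dim(Col(A)) = 3

Row reduce:
R3 → R3 - (5/2)·R1
R3 → R3 - (31/10)·R2
REF = 
  [   -2,     5,    -2]
  [    0,    -5,    -1]
  [    0,     0, 81/10]
Pivot columns: 1, 2, 3 → 3 pivots.
dim(Col(A)) = number of pivot columns = 3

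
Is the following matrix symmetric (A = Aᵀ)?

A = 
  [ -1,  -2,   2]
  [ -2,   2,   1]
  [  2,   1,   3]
Yes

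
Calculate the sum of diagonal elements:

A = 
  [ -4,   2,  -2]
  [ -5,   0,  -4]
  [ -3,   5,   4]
0

tr(A) = -4 + 0 + 4 = 0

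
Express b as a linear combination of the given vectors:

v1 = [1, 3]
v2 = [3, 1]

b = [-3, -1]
c1 = 0, c2 = -1

b = 0·v1 + -1·v2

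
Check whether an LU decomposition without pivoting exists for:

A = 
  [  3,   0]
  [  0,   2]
Yes.
A[1,1] = 3 ≠ 0, so Gaussian elimination proceeds without a row swap: multiplier ℓ₂₁ = (0)/(3) = 0, and U[2,2] = 2 - (0)(0) = 2.
L = 
  [  1,   0]
  [  0,   1]
U = 
  [  3,   0]
  [  0,   2]
Check row 2 of LU: [(0)(3), (0)(0) + 2] = [0, 2] = row 2 of A ✓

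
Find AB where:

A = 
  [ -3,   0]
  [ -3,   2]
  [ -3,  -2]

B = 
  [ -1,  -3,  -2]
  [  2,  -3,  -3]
A is 3×2 and B is 2×3, so AB is 3×3. Each entry is (row of A)·(column of B):
AB[1,1] = (-3)(-1) + (0)(2) = 3
AB[1,2] = (-3)(-3) + (0)(-3) = 9
AB[1,3] = (-3)(-2) + (0)(-3) = 6
AB[2,1] = (-3)(-1) + (2)(2) = 7
AB[2,2] = (-3)(-3) + (2)(-3) = 3
AB[2,3] = (-3)(-2) + (2)(-3) = 0
AB[3,1] = (-3)(-1) + (-2)(2) = -1
AB[3,2] = (-3)(-3) + (-2)(-3) = 15
AB[3,3] = (-3)(-2) + (-2)(-3) = 12

AB = 
  [  3,   9,   6]
  [  7,   3,   0]
  [ -1,  15,  12]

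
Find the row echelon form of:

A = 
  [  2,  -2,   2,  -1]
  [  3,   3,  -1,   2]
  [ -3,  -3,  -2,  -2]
Row operations:
R2 → R2 - (3/2)·R1
R3 → R3 + (3/2)·R1
R3 → R3 + (1)·R2

Resulting echelon form:
REF = 
  [  2,  -2,   2,  -1]
  [  0,   6,  -4, 7/2]
  [  0,   0,  -3,   0]

Rank = 3 (number of non-zero pivot rows).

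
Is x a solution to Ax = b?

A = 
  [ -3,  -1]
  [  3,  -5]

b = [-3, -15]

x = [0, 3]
Yes

Ax = [-3, -15] = b ✓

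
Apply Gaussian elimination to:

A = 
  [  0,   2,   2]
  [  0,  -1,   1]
Row operations:
R2 → R2 + (1/2)·R1

Resulting echelon form:
REF = 
  [  0,   2,   2]
  [  0,   0,   2]

Rank = 2 (number of non-zero pivot rows).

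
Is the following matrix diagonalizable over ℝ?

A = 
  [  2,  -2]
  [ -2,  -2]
Yes

tr(A) = 0, det(A) = -8
Characteristic polynomial: λ² - tr(A)λ + det(A) = λ² - 8
λ² - 8 = 0  ⇒  λ = (0 ± √((0)² - 4·(-8)))/2 = (0 ± √(32))/2
  = 2√2,  -2√2
Eigenvalues: 2√2, -2√2  (≈ 2.828, -2.828)
The two irrational eigenvalues are distinct (simple), so each has alg. mult. = geom. mult. = 1.
Sum of geometric multiplicities equals n, so A has n independent eigenvectors.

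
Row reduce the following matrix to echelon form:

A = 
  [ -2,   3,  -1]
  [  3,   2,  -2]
Row operations:
R2 → R2 + (3/2)·R1

Resulting echelon form:
REF = 
  [  -2,    3,   -1]
  [   0, 13/2, -7/2]

Rank = 2 (number of non-zero pivot rows).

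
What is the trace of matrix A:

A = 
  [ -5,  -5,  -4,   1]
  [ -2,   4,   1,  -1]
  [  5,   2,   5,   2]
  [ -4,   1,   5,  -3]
1

tr(A) = -5 + 4 + 5 + -3 = 1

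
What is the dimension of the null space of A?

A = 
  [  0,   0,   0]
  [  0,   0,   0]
nullity(A) = 3

Row reduce:
(no row operations needed)
REF = 
  [  0,   0,   0]
  [  0,   0,   0]
Pivot columns: none → 0 pivots.
rank(A) = 0, so nullity(A) = 3 - 0 = 3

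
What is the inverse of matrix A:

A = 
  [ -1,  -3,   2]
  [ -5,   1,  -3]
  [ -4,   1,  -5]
det(A) = (-1)·((1)(-5) - (-3)(1)) - (-3)·((-5)(-5) - (-3)(-4)) + (2)·((-5)(1) - (1)(-4))
  = (-1)(-2) - (-3)(13) + (2)(-1)
  = 39
det(A) = 39 ≠ 0, so A is invertible.

Cofactors Cᵢⱼ = (-1)ⁱ⁺ʲ·Mᵢⱼ:
C = 
  [ -2, -13,  -1]
  [-13,  13,  13]
  [  7, -13, -16]

adj(A) = Cᵀ:
adj(A) = 
  [ -2, -13,   7]
  [-13,  13, -13]
  [ -1,  13, -16]

A⁻¹ = (1/39) · adj(A):
A⁻¹ = 
  [ -2/39,   -1/3,   7/39]
  [  -1/3,    1/3,   -1/3]
  [ -1/39,    1/3, -16/39]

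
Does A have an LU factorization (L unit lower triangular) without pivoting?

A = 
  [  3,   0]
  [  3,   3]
Yes.
A[1,1] = 3 ≠ 0, so Gaussian elimination proceeds without a row swap: multiplier ℓ₂₁ = (3)/(3) = 1, and U[2,2] = 3 - (1)(0) = 3.
L = 
  [  1,   0]
  [  1,   1]
U = 
  [  3,   0]
  [  0,   3]
Check row 2 of LU: [(1)(3), (1)(0) + 3] = [3, 3] = row 2 of A ✓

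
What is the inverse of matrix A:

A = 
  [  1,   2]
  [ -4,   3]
det(A) = (1)(3) - (2)(-4) = 11
For a 2×2 matrix, A⁻¹ = (1/det(A)) · [[d, -b], [-c, a]]
    = (1/11) · [[3, -2], [4, 1]]

A⁻¹ = 
  [ 3/11, -2/11]
  [ 4/11,  1/11]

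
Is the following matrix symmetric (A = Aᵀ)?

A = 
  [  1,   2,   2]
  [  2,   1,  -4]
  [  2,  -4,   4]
Yes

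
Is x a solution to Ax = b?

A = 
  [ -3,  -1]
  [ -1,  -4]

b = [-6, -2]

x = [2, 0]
Yes

Ax = [-6, -2] = b ✓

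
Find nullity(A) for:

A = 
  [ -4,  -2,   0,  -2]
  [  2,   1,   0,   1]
nullity(A) = 3

Row reduce:
R2 → R2 + (1/2)·R1
REF = 
  [ -4,  -2,   0,  -2]
  [  0,   0,   0,   0]
Pivot columns: 1 → 1 pivot.
rank(A) = 1, so nullity(A) = 4 - 1 = 3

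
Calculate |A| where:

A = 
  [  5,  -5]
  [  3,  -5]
For a 2×2 matrix, det = ad - bc = (5)(-5) - (-5)(3) = -10

det(A) = -10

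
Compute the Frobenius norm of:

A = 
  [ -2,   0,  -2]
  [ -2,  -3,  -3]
||A||_F = 5.477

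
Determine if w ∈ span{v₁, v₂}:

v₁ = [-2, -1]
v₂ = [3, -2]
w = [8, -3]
Yes

Form the augmented matrix and row-reduce:
[v₁|v₂|w] = 
  [ -2,   3,   8]
  [ -1,  -2,  -3]
R2 → R2 - (1/2)·R1
REF = 
  [  -2,    3,    8]
  [   0, -7/2,   -7]

No row of the form [0 0 | nonzero], so the system is consistent. Back-substitution gives c₁ = -1, c₂ = 2: w = (-1)·v₁ + (2)·v₂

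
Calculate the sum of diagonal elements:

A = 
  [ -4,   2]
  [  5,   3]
-1

tr(A) = -4 + 3 = -1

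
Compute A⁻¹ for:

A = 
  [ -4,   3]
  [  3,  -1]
det(A) = (-4)(-1) - (3)(3) = -5
For a 2×2 matrix, A⁻¹ = (1/det(A)) · [[d, -b], [-c, a]]
    = (-1/5) · [[-1, -3], [-3, -4]]

A⁻¹ = 
  [1/5, 3/5]
  [3/5, 4/5]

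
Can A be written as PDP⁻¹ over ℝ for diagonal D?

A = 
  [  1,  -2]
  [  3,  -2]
No

tr(A) = -1, det(A) = 4
Characteristic polynomial: λ² - tr(A)λ + det(A) = λ² + λ + 4
λ² + λ + 4 = 0  ⇒  λ = (-1 ± √((1)² - 4·(4)))/2 = (-1 ± √(-15))/2
  = (-1 + i√15)/2,  (-1 - i√15)/2
Eigenvalues: (-1 + i√15)/2, (-1 - i√15)/2  (≈ -0.5 + 1.936i, -0.5 - 1.936i)
Has complex eigenvalues (not diagonalizable over ℝ).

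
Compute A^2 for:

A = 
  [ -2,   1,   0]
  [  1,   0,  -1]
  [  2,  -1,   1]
A² = A·A:
A²[1,1] = (-2)(-2) + (1)(1) + (0)(2) = 5
A²[1,2] = (-2)(1) + (1)(0) + (0)(-1) = -2
A²[1,3] = (-2)(0) + (1)(-1) + (0)(1) = -1
A²[2,1] = (1)(-2) + (0)(1) + (-1)(2) = -4
A²[2,2] = (1)(1) + (0)(0) + (-1)(-1) = 2
A²[2,3] = (1)(0) + (0)(-1) + (-1)(1) = -1
A²[3,1] = (2)(-2) + (-1)(1) + (1)(2) = -3
A²[3,2] = (2)(1) + (-1)(0) + (1)(-1) = 1
A²[3,3] = (2)(0) + (-1)(-1) + (1)(1) = 2
A² = 
  [  5,  -2,  -1]
  [ -4,   2,  -1]
  [ -3,   1,   2]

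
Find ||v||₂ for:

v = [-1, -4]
4.123

||v||₂ = √((-1)² + (-4)²) = √17 = 4.123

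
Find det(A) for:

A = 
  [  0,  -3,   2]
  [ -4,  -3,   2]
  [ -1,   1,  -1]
Cofactor expansion along row 1:
det(A) = (0)·((-3)(-1) - (2)(1)) - (-3)·((-4)(-1) - (2)(-1)) + (2)·((-4)(1) - (-3)(-1))
  = (0)(1) - (-3)(6) + (2)(-7)
  = 4

det(A) = 4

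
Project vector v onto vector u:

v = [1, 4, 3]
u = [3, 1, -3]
v·u = (1)(3) + (4)(1) + (3)(-3) = -2
u·u = (3)² + (1)² + (-3)² = 19
proj_u(v) = (v·u / u·u) × u = (-2/19) × u

proj_u(v) = [-6/19, -2/19, 6/19]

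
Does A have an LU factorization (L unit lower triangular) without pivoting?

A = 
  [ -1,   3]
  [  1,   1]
Yes.
A[1,1] = -1 ≠ 0, so Gaussian elimination proceeds without a row swap: multiplier ℓ₂₁ = (1)/(-1) = -1, and U[2,2] = 1 - (-1)(3) = 4.
L = 
  [  1,   0]
  [ -1,   1]
U = 
  [ -1,   3]
  [  0,   4]
Check row 2 of LU: [(-1)(-1), (-1)(3) + 4] = [1, 1] = row 2 of A ✓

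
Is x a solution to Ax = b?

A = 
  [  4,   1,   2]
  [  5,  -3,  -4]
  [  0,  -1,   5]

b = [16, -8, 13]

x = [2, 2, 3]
Yes

Ax = [16, -8, 13] = b ✓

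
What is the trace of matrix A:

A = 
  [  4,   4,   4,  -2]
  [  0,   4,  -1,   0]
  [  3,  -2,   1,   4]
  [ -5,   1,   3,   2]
11

tr(A) = 4 + 4 + 1 + 2 = 11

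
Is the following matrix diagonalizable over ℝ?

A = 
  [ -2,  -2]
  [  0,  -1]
Yes

tr(A) = -3, det(A) = 2
Characteristic polynomial: λ² - tr(A)λ + det(A) = λ² + 3λ + 2
λ² + 3λ + 2 = (λ + 2)(λ + 1)
Eigenvalues: -1, -2
λ=-2: alg. mult. = 1, geom. mult. = 2 - rank(A - (-2)I) = 2 - 1 = 1
λ=-1: alg. mult. = 1, geom. mult. = 2 - rank(A - (-1)I) = 2 - 1 = 1
Sum of geometric multiplicities equals n, so A has n independent eigenvectors.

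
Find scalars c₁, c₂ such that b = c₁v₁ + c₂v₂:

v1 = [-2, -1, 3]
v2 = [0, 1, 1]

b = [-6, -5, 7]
c1 = 3, c2 = -2

b = 3·v1 + -2·v2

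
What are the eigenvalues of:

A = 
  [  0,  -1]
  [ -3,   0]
λ = √3, -√3  (≈ 1.732, -1.732)

tr(A) = 0, det(A) = -3
Characteristic polynomial: λ² - tr(A)λ + det(A) = λ² - 3
λ² - 3 = 0  ⇒  λ = (0 ± √((0)² - 4·(-3)))/2 = (0 ± √(12))/2
  = √3,  -√3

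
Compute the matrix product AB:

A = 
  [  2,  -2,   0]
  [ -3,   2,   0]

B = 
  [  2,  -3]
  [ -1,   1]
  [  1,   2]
AB = 
  [  6,  -8]
  [ -8,  11]

A is 2×3 and B is 3×2, so AB is 2×2. Each entry is (row of A)·(column of B):
AB[1,1] = (2)(2) + (-2)(-1) + (0)(1) = 6
AB[1,2] = (2)(-3) + (-2)(1) + (0)(2) = -8
AB[2,1] = (-3)(2) + (2)(-1) + (0)(1) = -8
AB[2,2] = (-3)(-3) + (2)(1) + (0)(2) = 11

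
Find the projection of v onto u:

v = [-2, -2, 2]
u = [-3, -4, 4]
proj_u(v) = [-66/41, -88/41, 88/41]

v·u = (-2)(-3) + (-2)(-4) + (2)(4) = 22
u·u = (-3)² + (-4)² + (4)² = 41
proj_u(v) = (v·u / u·u) × u = (22/41) × u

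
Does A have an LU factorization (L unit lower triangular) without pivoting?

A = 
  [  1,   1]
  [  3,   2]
Yes.
A[1,1] = 1 ≠ 0, so Gaussian elimination proceeds without a row swap: multiplier ℓ₂₁ = (3)/(1) = 3, and U[2,2] = 2 - (3)(1) = -1.
L = 
  [  1,   0]
  [  3,   1]
U = 
  [  1,   1]
  [  0,  -1]
Check row 2 of LU: [(3)(1), (3)(1) + (-1)] = [3, 2] = row 2 of A ✓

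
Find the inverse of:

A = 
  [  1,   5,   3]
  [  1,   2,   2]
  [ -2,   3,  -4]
det(A) = (1)·((2)(-4) - (2)(3)) - (5)·((1)(-4) - (2)(-2)) + (3)·((1)(3) - (2)(-2))
  = (1)(-14) - (5)(0) + (3)(7)
  = 7
det(A) = 7 ≠ 0, so A is invertible.

Cofactors Cᵢⱼ = (-1)ⁱ⁺ʲ·Mᵢⱼ:
C = 
  [-14,   0,   7]
  [ 29,   2, -13]
  [  4,   1,  -3]

adj(A) = Cᵀ:
adj(A) = 
  [-14,  29,   4]
  [  0,   2,   1]
  [  7, -13,  -3]

A⁻¹ = (1/7) · adj(A):
A⁻¹ = 
  [   -2,  29/7,   4/7]
  [    0,   2/7,   1/7]
  [    1, -13/7,  -3/7]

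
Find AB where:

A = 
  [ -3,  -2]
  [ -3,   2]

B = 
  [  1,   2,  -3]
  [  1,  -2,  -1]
A is 2×2 and B is 2×3, so AB is 2×3. Each entry is (row of A)·(column of B):
AB[1,1] = (-3)(1) + (-2)(1) = -5
AB[1,2] = (-3)(2) + (-2)(-2) = -2
AB[1,3] = (-3)(-3) + (-2)(-1) = 11
AB[2,1] = (-3)(1) + (2)(1) = -1
AB[2,2] = (-3)(2) + (2)(-2) = -10
AB[2,3] = (-3)(-3) + (2)(-1) = 7

AB = 
  [ -5,  -2,  11]
  [ -1, -10,   7]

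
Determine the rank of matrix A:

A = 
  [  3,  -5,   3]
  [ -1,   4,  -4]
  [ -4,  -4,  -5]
Row reduce:
R2 → R2 + (1/3)·R1
R3 → R3 + (4/3)·R1
R3 → R3 + (32/7)·R2
REF = 
  [     3,     -5,      3]
  [     0,    7/3,     -3]
  [     0,      0, -103/7]
Pivot columns: 1, 2, 3 → 3 pivots.

rank(A) = 3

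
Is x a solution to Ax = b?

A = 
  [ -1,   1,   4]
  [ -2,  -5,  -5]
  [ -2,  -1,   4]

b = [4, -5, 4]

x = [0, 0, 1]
Yes

Ax = [4, -5, 4] = b ✓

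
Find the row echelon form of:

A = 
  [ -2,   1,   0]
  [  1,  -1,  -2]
Row operations:
R2 → R2 + (1/2)·R1

Resulting echelon form:
REF = 
  [  -2,    1,    0]
  [   0, -1/2,   -2]

Rank = 2 (number of non-zero pivot rows).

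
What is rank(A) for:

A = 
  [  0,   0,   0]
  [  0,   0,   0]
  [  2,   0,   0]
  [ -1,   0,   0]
Row reduce:
Swap R1 ↔ R3
R4 → R4 + (1/2)·R1
REF = 
  [  2,   0,   0]
  [  0,   0,   0]
  [  0,   0,   0]
  [  0,   0,   0]
Pivot columns: 1 → 1 pivot.

rank(A) = 1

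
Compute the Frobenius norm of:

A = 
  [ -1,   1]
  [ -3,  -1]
||A||_F = 3.464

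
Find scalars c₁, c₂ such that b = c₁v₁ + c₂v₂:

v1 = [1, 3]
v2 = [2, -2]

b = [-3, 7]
c1 = 1, c2 = -2

b = 1·v1 + -2·v2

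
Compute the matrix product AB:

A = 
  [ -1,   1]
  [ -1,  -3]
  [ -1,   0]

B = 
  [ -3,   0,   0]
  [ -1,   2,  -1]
A is 3×2 and B is 2×3, so AB is 3×3. Each entry is (row of A)·(column of B):
AB[1,1] = (-1)(-3) + (1)(-1) = 2
AB[1,2] = (-1)(0) + (1)(2) = 2
AB[1,3] = (-1)(0) + (1)(-1) = -1
AB[2,1] = (-1)(-3) + (-3)(-1) = 6
AB[2,2] = (-1)(0) + (-3)(2) = -6
AB[2,3] = (-1)(0) + (-3)(-1) = 3
AB[3,1] = (-1)(-3) + (0)(-1) = 3
AB[3,2] = (-1)(0) + (0)(2) = 0
AB[3,3] = (-1)(0) + (0)(-1) = 0

AB = 
  [  2,   2,  -1]
  [  6,  -6,   3]
  [  3,   0,   0]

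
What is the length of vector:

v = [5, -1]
5.099

||v||₂ = √((5)² + (-1)²) = √26 = 5.099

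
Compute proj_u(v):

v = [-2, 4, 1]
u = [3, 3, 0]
v·u = (-2)(3) + (4)(3) + (1)(0) = 6
u·u = (3)² + (3)² + (0)² = 18
proj_u(v) = (v·u / u·u) × u = (6/18) × u = (1/3) × u

proj_u(v) = [1, 1, 0]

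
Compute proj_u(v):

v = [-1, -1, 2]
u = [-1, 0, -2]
v·u = (-1)(-1) + (-1)(0) + (2)(-2) = -3
u·u = (-1)² + (0)² + (-2)² = 5
proj_u(v) = (v·u / u·u) × u = (-3/5) × u

proj_u(v) = [3/5, 0, 6/5]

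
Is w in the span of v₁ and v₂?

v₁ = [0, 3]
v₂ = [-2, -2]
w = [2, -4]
Yes

Form the augmented matrix and row-reduce:
[v₁|v₂|w] = 
  [  0,  -2,   2]
  [  3,  -2,  -4]
Swap R1 ↔ R2
REF = 
  [  3,  -2,  -4]
  [  0,  -2,   2]

No row of the form [0 0 | nonzero], so the system is consistent. Back-substitution gives c₁ = -2, c₂ = -1: w = (-2)·v₁ + (-1)·v₂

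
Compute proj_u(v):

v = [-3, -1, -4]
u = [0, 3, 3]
proj_u(v) = [0, -5/2, -5/2]

v·u = (-3)(0) + (-1)(3) + (-4)(3) = -15
u·u = (0)² + (3)² + (3)² = 18
proj_u(v) = (v·u / u·u) × u = (-15/18) × u = (-5/6) × u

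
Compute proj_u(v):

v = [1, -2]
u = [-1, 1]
proj_u(v) = [3/2, -3/2]

v·u = (1)(-1) + (-2)(1) = -3
u·u = (-1)² + (1)² = 2
proj_u(v) = (v·u / u·u) × u = (-3/2) × u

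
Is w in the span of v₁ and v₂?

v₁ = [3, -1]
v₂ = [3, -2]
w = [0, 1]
Yes

Form the augmented matrix and row-reduce:
[v₁|v₂|w] = 
  [  3,   3,   0]
  [ -1,  -2,   1]
R2 → R2 + (1/3)·R1
REF = 
  [  3,   3,   0]
  [  0,  -1,   1]

No row of the form [0 0 | nonzero], so the system is consistent. Back-substitution gives c₁ = 1, c₂ = -1: w = (1)·v₁ + (-1)·v₂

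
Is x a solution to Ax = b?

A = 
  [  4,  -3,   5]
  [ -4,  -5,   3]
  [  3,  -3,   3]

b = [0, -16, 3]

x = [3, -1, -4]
No

Ax = [-5, -19, 0] ≠ b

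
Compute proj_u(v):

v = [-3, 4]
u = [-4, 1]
proj_u(v) = [-64/17, 16/17]

v·u = (-3)(-4) + (4)(1) = 16
u·u = (-4)² + (1)² = 17
proj_u(v) = (v·u / u·u) × u = (16/17) × u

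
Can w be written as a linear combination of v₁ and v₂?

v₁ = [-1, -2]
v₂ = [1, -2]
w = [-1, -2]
Yes

Form the augmented matrix and row-reduce:
[v₁|v₂|w] = 
  [ -1,   1,  -1]
  [ -2,  -2,  -2]
R2 → R2 - (2)·R1
REF = 
  [ -1,   1,  -1]
  [  0,  -4,   0]

No row of the form [0 0 | nonzero], so the system is consistent. Back-substitution gives c₁ = 1, c₂ = 0: w = (1)·v₁ + (0)·v₂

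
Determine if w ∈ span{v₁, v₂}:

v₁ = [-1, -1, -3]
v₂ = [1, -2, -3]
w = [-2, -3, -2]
No

Form the augmented matrix and row-reduce:
[v₁|v₂|w] = 
  [ -1,   1,  -2]
  [ -1,  -2,  -3]
  [ -3,  -3,  -2]
R2 → R2 - (1)·R1
R3 → R3 - (3)·R1
R3 → R3 - (2)·R2
REF = 
  [ -1,   1,  -2]
  [  0,  -3,  -1]
  [  0,   0,   6]

Row 3 reads [0 0 | 6], i.e. 0 = 6, so the system is inconsistent and w ∉ span{v₁, v₂}.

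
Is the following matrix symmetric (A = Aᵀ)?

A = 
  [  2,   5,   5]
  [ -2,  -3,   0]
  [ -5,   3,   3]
No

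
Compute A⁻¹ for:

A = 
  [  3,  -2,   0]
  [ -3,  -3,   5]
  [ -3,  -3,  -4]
det(A) = (3)·((-3)(-4) - (5)(-3)) - (-2)·((-3)(-4) - (5)(-3)) + (0)·((-3)(-3) - (-3)(-3))
  = (3)(27) - (-2)(27) + (0)(0)
  = 135
det(A) = 135 ≠ 0, so A is invertible.

Cofactors Cᵢⱼ = (-1)ⁱ⁺ʲ·Mᵢⱼ:
C = 
  [ 27, -27,   0]
  [ -8, -12,  15]
  [-10, -15, -15]

adj(A) = Cᵀ:
adj(A) = 
  [ 27,  -8, -10]
  [-27, -12, -15]
  [  0,  15, -15]

A⁻¹ = (1/135) · adj(A):
A⁻¹ = 
  [   1/5, -8/135,  -2/27]
  [  -1/5,  -4/45,   -1/9]
  [     0,    1/9,   -1/9]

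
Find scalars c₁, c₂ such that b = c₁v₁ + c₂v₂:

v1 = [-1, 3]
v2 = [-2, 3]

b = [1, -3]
c1 = -1, c2 = 0

b = -1·v1 + 0·v2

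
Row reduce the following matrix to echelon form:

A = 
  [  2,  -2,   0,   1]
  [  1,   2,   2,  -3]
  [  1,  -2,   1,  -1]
Row operations:
R2 → R2 - (1/2)·R1
R3 → R3 - (1/2)·R1
R3 → R3 + (1/3)·R2

Resulting echelon form:
REF = 
  [   2,   -2,    0,    1]
  [   0,    3,    2, -7/2]
  [   0,    0,  5/3, -8/3]

Rank = 3 (number of non-zero pivot rows).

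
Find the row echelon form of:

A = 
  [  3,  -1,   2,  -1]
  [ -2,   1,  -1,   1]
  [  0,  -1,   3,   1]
Row operations:
R2 → R2 + (2/3)·R1
R3 → R3 + (3)·R2

Resulting echelon form:
REF = 
  [  3,  -1,   2,  -1]
  [  0, 1/3, 1/3, 1/3]
  [  0,   0,   4,   2]

Rank = 3 (number of non-zero pivot rows).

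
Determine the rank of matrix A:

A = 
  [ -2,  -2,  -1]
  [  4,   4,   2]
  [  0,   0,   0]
rank(A) = 1

Row reduce:
R2 → R2 + (2)·R1
REF = 
  [ -2,  -2,  -1]
  [  0,   0,   0]
  [  0,   0,   0]
Pivot columns: 1 → 1 pivot.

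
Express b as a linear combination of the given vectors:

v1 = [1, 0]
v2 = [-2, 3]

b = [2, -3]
c1 = 0, c2 = -1

b = 0·v1 + -1·v2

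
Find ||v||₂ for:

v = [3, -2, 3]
4.69

||v||₂ = √((3)² + (-2)² + (3)²) = √22 = 4.69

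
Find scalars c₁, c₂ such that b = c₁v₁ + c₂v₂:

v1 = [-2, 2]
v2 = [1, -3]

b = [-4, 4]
c1 = 2, c2 = 0

b = 2·v1 + 0·v2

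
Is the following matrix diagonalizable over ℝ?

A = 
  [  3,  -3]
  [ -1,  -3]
Yes

tr(A) = 0, det(A) = -12
Characteristic polynomial: λ² - tr(A)λ + det(A) = λ² - 12
λ² - 12 = 0  ⇒  λ = (0 ± √((0)² - 4·(-12)))/2 = (0 ± √(48))/2
  = 2√3,  -2√3
Eigenvalues: 2√3, -2√3  (≈ 3.464, -3.464)
The two irrational eigenvalues are distinct (simple), so each has alg. mult. = geom. mult. = 1.
Sum of geometric multiplicities equals n, so A has n independent eigenvectors.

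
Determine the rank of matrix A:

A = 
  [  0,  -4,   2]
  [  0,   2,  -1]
Row reduce:
R2 → R2 + (1/2)·R1
REF = 
  [  0,  -4,   2]
  [  0,   0,   0]
Pivot columns: 2 → 1 pivot.

rank(A) = 1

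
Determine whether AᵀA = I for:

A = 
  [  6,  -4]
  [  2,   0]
No

AᵀA = 
  [ 40, -24]
  [-24,  16]
≠ I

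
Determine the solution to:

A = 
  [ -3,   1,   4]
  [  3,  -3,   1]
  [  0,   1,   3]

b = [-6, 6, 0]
x = [2, 0, 0]

Row reduce the augmented matrix [A|b]:
R2 → R2 + (1)·R1
R3 → R3 + (1/2)·R2
REF = 
  [  -3,    1,    4,   -6]
  [   0,   -2,    5,    0]
  [   0,    0, 11/2,    0]

Back-substitution:
x₃ = 0 / (11/2) = 0
x₂ = (0 - (5)(0)) / (-2) = 0
x₁ = (-6 - (1)(0) - (4)(0)) / (-3) = 2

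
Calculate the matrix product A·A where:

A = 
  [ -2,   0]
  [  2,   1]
A² = A·A:
A²[1,1] = (-2)(-2) + (0)(2) = 4
A²[1,2] = (-2)(0) + (0)(1) = 0
A²[2,1] = (2)(-2) + (1)(2) = -2
A²[2,2] = (2)(0) + (1)(1) = 1
A² = 
  [  4,   0]
  [ -2,   1]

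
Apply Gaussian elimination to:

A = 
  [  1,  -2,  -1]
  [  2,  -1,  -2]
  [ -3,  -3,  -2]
Row operations:
R2 → R2 - (2)·R1
R3 → R3 + (3)·R1
R3 → R3 + (3)·R2

Resulting echelon form:
REF = 
  [  1,  -2,  -1]
  [  0,   3,   0]
  [  0,   0,  -5]

Rank = 3 (number of non-zero pivot rows).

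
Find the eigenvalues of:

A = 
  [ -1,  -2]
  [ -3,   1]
tr(A) = 0, det(A) = -7
Characteristic polynomial: λ² - tr(A)λ + det(A) = λ² - 7
λ² - 7 = 0  ⇒  λ = (0 ± √((0)² - 4·(-7)))/2 = (0 ± √(28))/2
  = √7,  -√7

λ = √7, -√7  (≈ 2.646, -2.646)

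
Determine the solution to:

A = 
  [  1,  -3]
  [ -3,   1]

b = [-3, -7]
Row reduce the augmented matrix [A|b]:
R2 → R2 + (3)·R1
REF = 
  [  1,  -3,  -3]
  [  0,  -8, -16]

Back-substitution:
x₂ = (-16) / (-8) = 2
x₁ = (-3 - (-3)(2)) / 1 = 3

x = [3, 2]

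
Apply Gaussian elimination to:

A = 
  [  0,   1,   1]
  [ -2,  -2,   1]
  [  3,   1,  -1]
Row operations:
Swap R1 ↔ R2
R3 → R3 + (3/2)·R1
R3 → R3 + (2)·R2

Resulting echelon form:
REF = 
  [ -2,  -2,   1]
  [  0,   1,   1]
  [  0,   0, 5/2]

Rank = 3 (number of non-zero pivot rows).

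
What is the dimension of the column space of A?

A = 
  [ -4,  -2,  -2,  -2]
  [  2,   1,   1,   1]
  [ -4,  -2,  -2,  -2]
Row reduce:
R2 → R2 + (1/2)·R1
R3 → R3 - (1)·R1
REF = 
  [ -4,  -2,  -2,  -2]
  [  0,   0,   0,   0]
  [  0,   0,   0,   0]
Pivot columns: 1 → 1 pivot.
dim(Col(A)) = number of pivot columns = 1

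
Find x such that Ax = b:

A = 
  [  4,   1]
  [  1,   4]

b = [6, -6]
Row reduce the augmented matrix [A|b]:
R2 → R2 - (1/4)·R1
REF = 
  [    4,     1,     6]
  [    0,  15/4, -15/2]

Back-substitution:
x₂ = (-15/2) / (15/4) = -2
x₁ = (6 - (1)(-2)) / 4 = 2

x = [2, -2]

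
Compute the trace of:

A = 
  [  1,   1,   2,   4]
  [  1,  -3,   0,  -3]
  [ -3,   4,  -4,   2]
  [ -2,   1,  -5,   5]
-1

tr(A) = 1 + -3 + -4 + 5 = -1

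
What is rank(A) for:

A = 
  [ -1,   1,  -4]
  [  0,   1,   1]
Row reduce:
(no row operations needed)
REF = 
  [ -1,   1,  -4]
  [  0,   1,   1]
Pivot columns: 1, 2 → 2 pivots.

rank(A) = 2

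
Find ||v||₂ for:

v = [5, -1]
5.099

||v||₂ = √((5)² + (-1)²) = √26 = 5.099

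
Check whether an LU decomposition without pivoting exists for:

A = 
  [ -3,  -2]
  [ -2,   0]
Yes.
A[1,1] = -3 ≠ 0, so Gaussian elimination proceeds without a row swap: multiplier ℓ₂₁ = (-2)/(-3) = 2/3, and U[2,2] = 0 - (2/3)(-2) = 4/3.
L = 
  [  1,   0]
  [2/3,   1]
U = 
  [ -3,  -2]
  [  0, 4/3]
Check row 2 of LU: [(2/3)(-3), (2/3)(-2) + (4/3)] = [-2, 0] = row 2 of A ✓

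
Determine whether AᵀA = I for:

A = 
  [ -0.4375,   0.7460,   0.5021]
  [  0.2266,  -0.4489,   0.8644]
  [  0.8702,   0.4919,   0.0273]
Yes

AᵀA = 
  [  1,   0,   0]
  [  0,   1,   0]
  [  0,   0,   1]
≈ I (equal to I up to the 4-dp rounding of the entries)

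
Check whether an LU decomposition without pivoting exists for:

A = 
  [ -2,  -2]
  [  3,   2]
Yes.
A[1,1] = -2 ≠ 0, so Gaussian elimination proceeds without a row swap: multiplier ℓ₂₁ = (3)/(-2) = -3/2, and U[2,2] = 2 - (-3/2)(-2) = -1.
L = 
  [   1,    0]
  [-3/2,    1]
U = 
  [ -2,  -2]
  [  0,  -1]
Check row 2 of LU: [(-3/2)(-2), (-3/2)(-2) + (-1)] = [3, 2] = row 2 of A ✓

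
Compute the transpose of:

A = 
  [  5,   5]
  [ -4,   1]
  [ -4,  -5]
Aᵀ = 
  [  5,  -4,  -4]
  [  5,   1,  -5]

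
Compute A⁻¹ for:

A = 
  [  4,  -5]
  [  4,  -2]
det(A) = (4)(-2) - (-5)(4) = 12
For a 2×2 matrix, A⁻¹ = (1/det(A)) · [[d, -b], [-c, a]]
    = (1/12) · [[-2, 5], [-4, 4]]

A⁻¹ = 
  [-1/6, 5/12]
  [-1/3,  1/3]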